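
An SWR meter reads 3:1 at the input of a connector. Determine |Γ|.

|Γ| = (S − 1)/(S + 1) = (3 − 1)/(3 + 1) = 2/4

|Γ| ≈ 0.5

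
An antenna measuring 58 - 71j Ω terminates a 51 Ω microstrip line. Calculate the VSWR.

VSWR ≈ 3.43

Γ = (Z_L − Z_0)/(Z_L + Z_0) = (7 − j71)/(109 − j71)
|Γ| = 71.3/130 = 0.548
VSWR = (1 + |Γ|)/(1 − |Γ|) = 1.55/0.452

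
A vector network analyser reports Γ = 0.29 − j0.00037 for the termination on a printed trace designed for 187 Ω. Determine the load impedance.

Z_L ≈ 340 − j0.275 Ω

Z_L = Z_0·(1 + Γ)/(1 − Γ) = 187·(1.29 − j0.00037)/(0.71 + j0.00037)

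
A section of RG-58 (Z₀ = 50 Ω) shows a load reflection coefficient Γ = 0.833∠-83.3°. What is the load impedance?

Z_L ≈ 10.2 − j55.2 Ω

Z_L = Z_0·(1 + Γ)/(1 − Γ) = 50·(1.1 − j0.827)/(0.903 + j0.827)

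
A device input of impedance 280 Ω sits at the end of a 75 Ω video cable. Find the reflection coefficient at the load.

Γ = 0.577

Γ = (Z_L − Z_0)/(Z_L + Z_0) = (280 − 75)/(280 + 75) = 205/355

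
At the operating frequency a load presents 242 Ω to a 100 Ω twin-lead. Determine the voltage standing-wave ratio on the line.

VSWR ≈ 2.42

Γ = (242 − 100)/(242 + 100) = 0.415
VSWR = (1 + 0.415)/(1 − 0.415)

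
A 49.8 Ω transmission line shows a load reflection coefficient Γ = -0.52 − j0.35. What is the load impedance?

Z_L = Z_0·(1 + Γ)/(1 − Γ) = 49.8·(0.48 − j0.35)/(1.52 + j0.35)

Z_L ≈ 12.4 − j14.3 Ω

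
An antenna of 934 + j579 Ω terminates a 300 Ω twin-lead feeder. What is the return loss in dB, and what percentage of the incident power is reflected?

Γ = (634 + j579)/(1234 + j579), |Γ| = 0.63
RL = −20·log₁₀(0.63) = 4.01 dB
P_refl/P_inc = |Γ|² = 0.397

RL ≈ 4.01 dB; 39.7% of incident power reflected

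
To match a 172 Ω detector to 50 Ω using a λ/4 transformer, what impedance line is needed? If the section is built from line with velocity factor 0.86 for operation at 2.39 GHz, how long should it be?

Z_qwt ≈ 92.7 Ω; length ≈ 2.7 cm

Z_qwt = √(Z_0·R_L) = √(50 × 172) = √8600
λ = 0.86·c/f = 0.108 m, so l = λ/4 = 0.027 m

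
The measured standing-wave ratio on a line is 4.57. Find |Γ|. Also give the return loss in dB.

|Γ| = (S − 1)/(S + 1) = (4.57 − 1)/(4.57 + 1) = 3.57/5.57
RL = −20·log₁₀|Γ| = −20·log₁₀(0.641)

|Γ| ≈ 0.641; return loss ≈ 3.86 dB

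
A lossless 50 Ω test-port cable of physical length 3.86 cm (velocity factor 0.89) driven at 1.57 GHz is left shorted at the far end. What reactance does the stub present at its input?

X_in ≈ 343 Ω (inductive)

λ = v/f = 0.89·c / 1.57 GHz = 0.17 m
βl = 2π·l/λ = 2π × 0.227 = 81.7°
tan(βl) = 6.86
For a shorted stub, Z_in = jZ_0·tan(βl)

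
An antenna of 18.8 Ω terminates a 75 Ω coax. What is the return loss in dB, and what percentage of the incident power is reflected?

Γ = (18.8 − 75)/(18.8 + 75) = -0.599
RL = −20·log₁₀(0.599) = 4.45 dB
P_refl/P_inc = |Γ|² = 0.359

RL ≈ 4.45 dB; 35.9% of incident power reflected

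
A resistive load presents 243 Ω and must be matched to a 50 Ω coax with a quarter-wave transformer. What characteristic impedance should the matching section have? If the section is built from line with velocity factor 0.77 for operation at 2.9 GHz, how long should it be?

Z_qwt ≈ 110 Ω; length ≈ 1.99 cm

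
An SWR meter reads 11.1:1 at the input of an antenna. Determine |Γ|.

|Γ| ≈ 0.835

|Γ| = (S − 1)/(S + 1) = (11.1 − 1)/(11.1 + 1) = 10.1/12.1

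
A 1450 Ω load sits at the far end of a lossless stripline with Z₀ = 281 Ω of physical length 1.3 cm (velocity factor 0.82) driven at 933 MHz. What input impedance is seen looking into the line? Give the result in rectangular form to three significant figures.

Z_in ≈ 429 − j618 Ω

λ = v/f = 0.82·c / 933 MHz = 0.264 m
βl = 2π·l/λ = 2π × 0.0493 = 17.7°
tan(βl) = tan(17.7°) = 0.32
Z_in = Z_0·(Z_L + jZ_0·tanβl)/(Z_0 + jZ_L·tanβl)
     = 281·(1450 + j89.9)/(281 + j464)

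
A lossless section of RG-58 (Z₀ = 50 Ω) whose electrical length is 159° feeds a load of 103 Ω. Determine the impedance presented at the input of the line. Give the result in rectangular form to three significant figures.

Z_in ≈ 72.7 + j38.3 Ω

tan(βl) = tan(159°) = -0.384
Z_in = Z_0·(Z_L + jZ_0·tanβl)/(Z_0 + jZ_L·tanβl)
     = 50·(103 − j19.2)/(50 − j39.5)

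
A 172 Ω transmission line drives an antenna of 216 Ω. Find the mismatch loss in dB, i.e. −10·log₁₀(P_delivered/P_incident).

mismatch loss ≈ 0.0562 dB

Γ = (216 − 172)/(216 + 172) = 0.113
|Γ|² = 0.0129, so P_del/P_inc = 1 − |Γ|² = 0.987
ML = −10·log₁₀(1 − |Γ|²)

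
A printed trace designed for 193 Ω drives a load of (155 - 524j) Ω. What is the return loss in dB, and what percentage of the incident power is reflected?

Γ = (-38 − j524)/(348 − j524), |Γ| = 0.835
RL = −20·log₁₀(0.835) = 1.56 dB
P_refl/P_inc = |Γ|² = 0.698

RL ≈ 1.56 dB; 69.8% of incident power reflected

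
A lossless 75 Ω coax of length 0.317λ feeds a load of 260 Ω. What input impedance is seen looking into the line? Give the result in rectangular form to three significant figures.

Z_in ≈ 25.5 + j30.3 Ω

βl = 2π × 0.317 = 114°
tan(βl) = tan(114°) = -2.23
Z_in = Z_0·(Z_L + jZ_0·tanβl)/(Z_0 + jZ_L·tanβl)
     = 75·(260 − j168)/(75 − j581)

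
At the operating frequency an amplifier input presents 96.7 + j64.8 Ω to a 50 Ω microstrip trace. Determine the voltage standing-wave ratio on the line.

VSWR ≈ 2.98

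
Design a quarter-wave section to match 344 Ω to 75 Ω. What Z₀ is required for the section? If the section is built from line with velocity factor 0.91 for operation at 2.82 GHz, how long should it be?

Z_qwt ≈ 161 Ω; length ≈ 2.42 cm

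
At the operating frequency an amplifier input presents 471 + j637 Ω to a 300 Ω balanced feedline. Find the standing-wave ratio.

Γ = (Z_L − Z_0)/(Z_L + Z_0) = (171 + j637)/(771 + j637)
|Γ| = 660/1000 = 0.659
VSWR = (1 + |Γ|)/(1 − |Γ|) = 1.66/0.341

VSWR ≈ 4.87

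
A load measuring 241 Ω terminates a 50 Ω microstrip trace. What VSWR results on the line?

For a purely resistive load, VSWR = R_L/Z_0 or Z_0/R_L (whichever > 1) = 241/50

VSWR ≈ 4.82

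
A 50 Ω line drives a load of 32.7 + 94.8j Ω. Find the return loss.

Γ = (-17.3 + j94.8)/(82.7 + j94.8), |Γ| = 0.766
RL = −20·log₁₀|Γ| = −20·log₁₀(0.766)

RL ≈ 2.32 dB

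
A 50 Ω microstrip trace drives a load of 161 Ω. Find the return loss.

RL ≈ 5.58 dB

Γ = (161 − 50)/(161 + 50) = 0.526
RL = −20·log₁₀|Γ| = −20·log₁₀(0.526)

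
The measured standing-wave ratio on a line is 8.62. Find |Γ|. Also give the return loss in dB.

|Γ| ≈ 0.792; return loss ≈ 2.02 dB

|Γ| = (S − 1)/(S + 1) = (8.62 − 1)/(8.62 + 1) = 7.62/9.62
RL = −20·log₁₀|Γ| = −20·log₁₀(0.792)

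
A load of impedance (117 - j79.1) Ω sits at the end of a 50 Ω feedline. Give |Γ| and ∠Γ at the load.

Γ ≈ 0.561 ∠ -24.4°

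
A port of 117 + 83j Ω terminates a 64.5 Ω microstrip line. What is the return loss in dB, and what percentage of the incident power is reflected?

Γ = (52.5 + j83)/(181.5 + j83), |Γ| = 0.492
RL = −20·log₁₀(0.492) = 6.16 dB
P_refl/P_inc = |Γ|² = 0.242

RL ≈ 6.16 dB; 24.2% of incident power reflected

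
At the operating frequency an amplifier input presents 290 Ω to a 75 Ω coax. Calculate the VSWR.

VSWR ≈ 3.87

For a purely resistive load, VSWR = R_L/Z_0 or Z_0/R_L (whichever > 1) = 290/75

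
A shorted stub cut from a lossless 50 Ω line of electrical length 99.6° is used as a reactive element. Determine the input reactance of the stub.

X_in ≈ -296 Ω (capacitive)

tan(βl) = -5.91
For a shorted stub, Z_in = jZ_0·tan(βl)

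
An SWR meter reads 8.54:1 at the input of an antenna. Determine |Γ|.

|Γ| ≈ 0.79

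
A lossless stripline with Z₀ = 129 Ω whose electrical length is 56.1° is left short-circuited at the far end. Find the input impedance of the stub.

tan(βl) = 1.49
For a short-circuited stub, Z_in = jZ_0·tan(βl)

Z_in ≈ +j192 Ω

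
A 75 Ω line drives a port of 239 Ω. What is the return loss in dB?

Γ = (239 − 75)/(239 + 75) = 0.522
RL = −20·log₁₀|Γ| = −20·log₁₀(0.522)

RL ≈ 5.64 dB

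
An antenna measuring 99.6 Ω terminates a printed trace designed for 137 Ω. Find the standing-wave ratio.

For a purely resistive load, VSWR = R_L/Z_0 or Z_0/R_L (whichever > 1) = 137/99.6

VSWR ≈ 1.38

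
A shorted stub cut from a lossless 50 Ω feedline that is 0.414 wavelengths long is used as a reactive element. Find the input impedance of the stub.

Z_in ≈ −j30 Ω

βl = 2π × 0.414 = 149°
tan(βl) = -0.6
For a shorted stub, Z_in = jZ_0·tan(βl)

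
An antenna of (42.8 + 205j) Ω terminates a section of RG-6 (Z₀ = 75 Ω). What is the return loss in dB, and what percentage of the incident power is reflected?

RL ≈ 1.13 dB; 77% of incident power reflected

Γ = (-32.2 + j205)/(117.8 + j205), |Γ| = 0.878
RL = −20·log₁₀(0.878) = 1.13 dB
P_refl/P_inc = |Γ|² = 0.77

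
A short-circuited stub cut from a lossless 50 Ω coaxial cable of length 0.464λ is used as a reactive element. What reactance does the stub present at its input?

βl = 2π × 0.464 = 167°
tan(βl) = -0.23
For a short-circuited stub, Z_in = jZ_0·tan(βl)

X_in ≈ -11.5 Ω (capacitive)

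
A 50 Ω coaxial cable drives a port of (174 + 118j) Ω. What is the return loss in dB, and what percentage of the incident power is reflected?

Γ = (124 + j118)/(224 + j118), |Γ| = 0.676
RL = −20·log₁₀(0.676) = 3.4 dB
P_refl/P_inc = |Γ|² = 0.457

RL ≈ 3.4 dB; 45.7% of incident power reflected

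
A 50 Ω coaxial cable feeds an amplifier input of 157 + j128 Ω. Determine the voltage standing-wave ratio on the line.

Γ = (Z_L − Z_0)/(Z_L + Z_0) = (107 + j128)/(207 + j128)
|Γ| = 167/243 = 0.685
VSWR = (1 + |Γ|)/(1 − |Γ|) = 1.69/0.315

VSWR ≈ 5.36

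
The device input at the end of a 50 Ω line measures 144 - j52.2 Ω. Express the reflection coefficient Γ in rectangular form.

Γ = (Z_L − Z_0)/(Z_L + Z_0) = (94 − j52.2)/(194 − j52.2)

Γ ≈ 0.519 − j0.129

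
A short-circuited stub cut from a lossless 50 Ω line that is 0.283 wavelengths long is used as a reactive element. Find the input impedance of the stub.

βl = 2π × 0.283 = 102°
tan(βl) = -4.75
For a short-circuited stub, Z_in = jZ_0·tan(βl)

Z_in ≈ −j238 Ω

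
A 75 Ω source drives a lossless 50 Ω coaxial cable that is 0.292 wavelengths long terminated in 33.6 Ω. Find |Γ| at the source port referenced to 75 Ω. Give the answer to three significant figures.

|Γ| ≈ 0.107

βl = 2π × 0.292 = 105°
tan(βl) = -3.7
Z_in = Z_0·(Z_L + jZ_0·tanβl)/(Z_0 + jZ_L·tanβl) = 68.7 − j14.1 Ω
Γ_s = (Z_in − Z_s)/(Z_in + Z_s) = (-6.27 − j14.1)/(144 − j14.1), |Γ_s| = 0.107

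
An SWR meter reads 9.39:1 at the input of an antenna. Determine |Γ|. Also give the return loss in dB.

|Γ| ≈ 0.808; return loss ≈ 1.86 dB

|Γ| = (S − 1)/(S + 1) = (9.39 − 1)/(9.39 + 1) = 8.39/10.4
RL = −20·log₁₀|Γ| = −20·log₁₀(0.808)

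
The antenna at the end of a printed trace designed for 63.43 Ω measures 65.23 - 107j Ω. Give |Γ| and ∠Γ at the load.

Γ = (Z_L − Z_0)/(Z_L + Z_0) = (1.8 − j107)/(128.7 − j107)
|Γ| = 107/167 = 0.64

Γ ≈ 0.64 ∠ -49.3°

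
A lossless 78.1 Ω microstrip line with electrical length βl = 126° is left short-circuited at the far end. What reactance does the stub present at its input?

tan(βl) = -1.38
For a short-circuited stub, Z_in = jZ_0·tan(βl)

X_in ≈ -107 Ω (capacitive)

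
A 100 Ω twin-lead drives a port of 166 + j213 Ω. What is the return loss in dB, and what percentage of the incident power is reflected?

RL ≈ 3.68 dB; 42.8% of incident power reflected

Γ = (66 + j213)/(266 + j213), |Γ| = 0.654
RL = −20·log₁₀(0.654) = 3.68 dB
P_refl/P_inc = |Γ|² = 0.428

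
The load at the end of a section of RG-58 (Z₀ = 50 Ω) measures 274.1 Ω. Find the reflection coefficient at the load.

Γ = (Z_L − Z_0)/(Z_L + Z_0) = (274.1 − 50)/(274.1 + 50) = 224.1/324.1

Γ = 0.691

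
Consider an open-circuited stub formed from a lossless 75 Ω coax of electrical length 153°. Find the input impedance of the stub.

tan(βl) = -0.51
For an open-circuited stub, Z_in = −jZ_0·cot(βl) = −jZ_0/tan(βl)

Z_in ≈ +j147 Ω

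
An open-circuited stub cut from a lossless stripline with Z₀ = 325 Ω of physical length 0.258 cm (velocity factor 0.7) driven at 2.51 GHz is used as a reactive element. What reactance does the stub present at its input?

λ = v/f = 0.7·c / 2.51 GHz = 0.0837 m
βl = 2π·l/λ = 2π × 0.0308 = 11.1°
tan(βl) = 0.196
For an open-circuited stub, Z_in = −jZ_0·cot(βl) = −jZ_0/tan(βl)

X_in ≈ -1660 Ω (capacitive)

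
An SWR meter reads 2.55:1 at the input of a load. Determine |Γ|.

|Γ| ≈ 0.437

|Γ| = (S − 1)/(S + 1) = (2.55 − 1)/(2.55 + 1) = 1.55/3.55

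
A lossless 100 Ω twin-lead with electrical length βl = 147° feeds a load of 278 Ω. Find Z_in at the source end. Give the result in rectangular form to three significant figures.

tan(βl) = tan(147°) = -0.649
Z_in = Z_0·(Z_L + jZ_0·tanβl)/(Z_0 + jZ_L·tanβl)
     = 100·(278 − j64.9)/(100 − j181)

Z_in ≈ 92.8 + j103 Ω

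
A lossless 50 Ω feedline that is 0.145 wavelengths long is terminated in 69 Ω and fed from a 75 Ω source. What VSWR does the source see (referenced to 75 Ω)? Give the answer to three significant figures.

βl = 2π × 0.145 = 52.2°
tan(βl) = 1.29
Z_in = Z_0·(Z_L + jZ_0·tanβl)/(Z_0 + jZ_L·tanβl) = 44.1 − j14 Ω
Γ_s = (Z_in − Z_s)/(Z_in + Z_s) = (-30.9 − j14)/(119 − j14), |Γ_s| = 0.283
VSWR = (1 + |Γ_s|)/(1 − |Γ_s|)

VSWR ≈ 1.79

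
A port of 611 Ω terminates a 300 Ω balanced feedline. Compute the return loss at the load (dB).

Γ = (611 − 300)/(611 + 300) = 0.341
RL = −20·log₁₀|Γ| = −20·log₁₀(0.341)

RL ≈ 9.34 dB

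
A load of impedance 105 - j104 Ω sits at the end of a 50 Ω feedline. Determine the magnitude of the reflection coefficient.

Γ = (Z_L − Z_0)/(Z_L + Z_0) = (55 − j104)/(155 − j104)
|Γ| = 118/187

|Γ| ≈ 0.63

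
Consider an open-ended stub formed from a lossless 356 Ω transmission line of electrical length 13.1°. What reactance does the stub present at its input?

X_in ≈ -1530 Ω (capacitive)

tan(βl) = 0.233
For an open-ended stub, Z_in = −jZ_0·cot(βl) = −jZ_0/tan(βl)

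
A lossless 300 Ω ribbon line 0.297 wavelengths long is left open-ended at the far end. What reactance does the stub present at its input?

βl = 2π × 0.297 = 107°
tan(βl) = -3.29
For an open-ended stub, Z_in = −jZ_0·cot(βl) = −jZ_0/tan(βl)

X_in ≈ 91.3 Ω (inductive)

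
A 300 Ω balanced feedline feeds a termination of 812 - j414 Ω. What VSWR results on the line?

Γ = (Z_L − Z_0)/(Z_L + Z_0) = (512 − j414)/(1112 − j414)
|Γ| = 658/1190 = 0.555
VSWR = (1 + |Γ|)/(1 − |Γ|) = 1.55/0.445

VSWR ≈ 3.49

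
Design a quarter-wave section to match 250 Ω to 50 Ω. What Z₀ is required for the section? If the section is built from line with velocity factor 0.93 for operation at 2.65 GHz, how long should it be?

Z_qwt = √(Z_0·R_L) = √(50 × 250) = √12500
λ = 0.93·c/f = 0.105 m, so l = λ/4 = 0.0263 m

Z_qwt ≈ 112 Ω; length ≈ 2.63 cm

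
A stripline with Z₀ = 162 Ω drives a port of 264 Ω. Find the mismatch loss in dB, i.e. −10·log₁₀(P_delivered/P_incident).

mismatch loss ≈ 0.256 dB

Γ = (264 − 162)/(264 + 162) = 0.239
|Γ|² = 0.0573, so P_del/P_inc = 1 − |Γ|² = 0.943
ML = −10·log₁₀(1 − |Γ|²)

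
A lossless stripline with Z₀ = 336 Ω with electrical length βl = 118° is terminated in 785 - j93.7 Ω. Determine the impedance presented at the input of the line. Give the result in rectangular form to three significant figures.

tan(βl) = tan(118°) = -1.88
Z_in = Z_0·(Z_L + jZ_0·tanβl)/(Z_0 + jZ_L·tanβl)
     = 336·(785 − j726)/(160 − j1480)

Z_in ≈ 182 + j159 Ω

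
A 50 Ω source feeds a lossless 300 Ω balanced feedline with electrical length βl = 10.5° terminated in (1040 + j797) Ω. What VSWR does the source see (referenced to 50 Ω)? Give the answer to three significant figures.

tan(βl) = 0.185
Z_in = Z_0·(Z_L + jZ_0·tanβl)/(Z_0 + jZ_L·tanβl) = 1600 − j351 Ω
Γ_s = (Z_in − Z_s)/(Z_in + Z_s) = (1550 − j351)/(1650 − j351), |Γ_s| = 0.942
VSWR = (1 + |Γ_s|)/(1 − |Γ_s|)

VSWR ≈ 33.6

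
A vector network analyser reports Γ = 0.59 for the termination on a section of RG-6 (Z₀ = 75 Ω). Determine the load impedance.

Z_L ≈ 291 Ω

Z_L = Z_0·(1 + Γ)/(1 − Γ) = 75·(1.59)/(0.41)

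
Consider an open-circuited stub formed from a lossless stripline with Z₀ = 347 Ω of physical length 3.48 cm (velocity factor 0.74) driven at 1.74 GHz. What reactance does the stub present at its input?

λ = v/f = 0.74·c / 1.74 GHz = 0.128 m
βl = 2π·l/λ = 2π × 0.273 = 98.2°
tan(βl) = -6.95
For an open-circuited stub, Z_in = −jZ_0·cot(βl) = −jZ_0/tan(βl)

X_in ≈ 50 Ω (inductive)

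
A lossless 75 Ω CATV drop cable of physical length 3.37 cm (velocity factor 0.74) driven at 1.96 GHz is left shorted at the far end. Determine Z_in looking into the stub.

Z_in ≈ −j244 Ω

λ = v/f = 0.74·c / 1.96 GHz = 0.113 m
βl = 2π·l/λ = 2π × 0.298 = 107°
tan(βl) = -3.25
For a shorted stub, Z_in = jZ_0·tan(βl)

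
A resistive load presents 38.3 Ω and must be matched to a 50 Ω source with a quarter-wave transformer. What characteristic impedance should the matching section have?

Z_qwt ≈ 43.8 Ω

Z_qwt = √(Z_0·R_L) = √(50 × 38.3) = √1915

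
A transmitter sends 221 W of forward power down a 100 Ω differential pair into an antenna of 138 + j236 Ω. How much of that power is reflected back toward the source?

|Γ| = |(38 + j236)/(238 + j236)| = 0.713
|Γ|² = 0.509
P_refl = |Γ|²·P_inc = 112 W, P_del = (1 − |Γ|²)·P_inc = 109 W

P_reflected ≈ 112 W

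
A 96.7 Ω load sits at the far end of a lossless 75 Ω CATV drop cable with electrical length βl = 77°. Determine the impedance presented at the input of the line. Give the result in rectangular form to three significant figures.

Z_in ≈ 59.4 − j6.68 Ω

tan(βl) = tan(77°) = 4.33
Z_in = Z_0·(Z_L + jZ_0·tanβl)/(Z_0 + jZ_L·tanβl)
     = 75·(96.7 + j325)/(75 + j419)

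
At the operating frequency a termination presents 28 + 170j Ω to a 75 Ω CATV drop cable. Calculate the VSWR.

Γ = (Z_L − Z_0)/(Z_L + Z_0) = (-47 + j170)/(103 + j170)
|Γ| = 176/199 = 0.887
VSWR = (1 + |Γ|)/(1 − |Γ|) = 1.89/0.113

VSWR ≈ 16.8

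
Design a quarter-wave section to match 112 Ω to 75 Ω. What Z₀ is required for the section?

Z_qwt ≈ 91.7 Ω

Z_qwt = √(Z_0·R_L) = √(75 × 112) = √8400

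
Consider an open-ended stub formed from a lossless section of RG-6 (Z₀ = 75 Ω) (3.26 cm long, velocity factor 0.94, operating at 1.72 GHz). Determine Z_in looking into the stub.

Z_in ≈ −j25 Ω

λ = v/f = 0.94·c / 1.72 GHz = 0.164 m
βl = 2π·l/λ = 2π × 0.199 = 71.6°
tan(βl) = 3
For an open-ended stub, Z_in = −jZ_0·cot(βl) = −jZ_0/tan(βl)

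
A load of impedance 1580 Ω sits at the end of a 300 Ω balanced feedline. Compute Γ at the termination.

Γ = 0.681

Γ = (Z_L − Z_0)/(Z_L + Z_0) = (1580 − 300)/(1580 + 300) = 1280/1880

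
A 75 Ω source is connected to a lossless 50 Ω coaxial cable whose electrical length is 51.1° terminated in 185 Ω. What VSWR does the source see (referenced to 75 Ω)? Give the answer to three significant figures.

tan(βl) = 1.24
Z_in = Z_0·(Z_L + jZ_0·tanβl)/(Z_0 + jZ_L·tanβl) = 21.3 − j35.7 Ω
Γ_s = (Z_in − Z_s)/(Z_in + Z_s) = (-53.7 − j35.7)/(96.3 − j35.7), |Γ_s| = 0.628
VSWR = (1 + |Γ_s|)/(1 − |Γ_s|)

VSWR ≈ 4.37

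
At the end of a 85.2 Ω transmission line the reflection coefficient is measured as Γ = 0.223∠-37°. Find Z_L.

Z_L = Z_0·(1 + Γ)/(1 − Γ) = 85.2·(1.18 − j0.134)/(0.822 + j0.134)

Z_L ≈ 117 − j33 Ω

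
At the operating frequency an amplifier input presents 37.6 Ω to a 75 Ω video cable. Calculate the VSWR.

Γ = (37.6 − 75)/(37.6 + 75) = -0.332
VSWR = (1 + 0.332)/(1 − 0.332)

VSWR ≈ 1.99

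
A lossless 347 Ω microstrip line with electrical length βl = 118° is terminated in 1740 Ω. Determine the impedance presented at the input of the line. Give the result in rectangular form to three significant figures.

tan(βl) = tan(118°) = -1.88
Z_in = Z_0·(Z_L + jZ_0·tanβl)/(Z_0 + jZ_L·tanβl)
     = 347·(1740 − j653)/(347 − j3270)

Z_in ≈ 87.8 + j175 Ω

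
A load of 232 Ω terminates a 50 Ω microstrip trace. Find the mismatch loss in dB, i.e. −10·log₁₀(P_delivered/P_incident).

Γ = (232 − 50)/(232 + 50) = 0.645
|Γ|² = 0.417, so P_del/P_inc = 1 − |Γ|² = 0.583
ML = −10·log₁₀(1 − |Γ|²)

mismatch loss ≈ 2.34 dB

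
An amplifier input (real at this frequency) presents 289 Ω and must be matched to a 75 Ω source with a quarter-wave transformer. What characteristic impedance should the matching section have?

Z_qwt = √(Z_0·R_L) = √(75 × 289) = √21680

Z_qwt ≈ 147 Ω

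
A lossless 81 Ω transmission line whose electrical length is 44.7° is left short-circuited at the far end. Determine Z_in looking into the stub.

Z_in ≈ +j80.2 Ω

tan(βl) = 0.99
For a short-circuited stub, Z_in = jZ_0·tan(βl)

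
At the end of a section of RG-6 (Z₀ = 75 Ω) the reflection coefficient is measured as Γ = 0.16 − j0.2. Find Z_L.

Z_L ≈ 94 − j40.2 Ω

Z_L = Z_0·(1 + Γ)/(1 − Γ) = 75·(1.16 − j0.2)/(0.84 + j0.2)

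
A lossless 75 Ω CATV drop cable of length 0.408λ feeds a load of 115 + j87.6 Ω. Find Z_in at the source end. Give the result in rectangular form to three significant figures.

βl = 2π × 0.408 = 147°
tan(βl) = tan(147°) = -0.652
Z_in = Z_0·(Z_L + jZ_0·tanβl)/(Z_0 + jZ_L·tanβl)
     = 75·(115 + j38.7)/(132 − j75)

Z_in ≈ 39.9 + j44.6 Ω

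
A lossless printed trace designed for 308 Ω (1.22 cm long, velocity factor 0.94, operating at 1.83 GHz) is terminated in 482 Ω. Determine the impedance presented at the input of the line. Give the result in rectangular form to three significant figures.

λ = v/f = 0.94·c / 1.83 GHz = 0.154 m
βl = 2π·l/λ = 2π × 0.0792 = 28.5°
tan(βl) = tan(28.5°) = 0.543
Z_in = Z_0·(Z_L + jZ_0·tanβl)/(Z_0 + jZ_L·tanβl)
     = 308·(482 + j167)/(308 + j262)

Z_in ≈ 362 − j141 Ω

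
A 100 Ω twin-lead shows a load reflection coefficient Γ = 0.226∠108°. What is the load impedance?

Z_L = Z_0·(1 + Γ)/(1 − Γ) = 100·(0.93 + j0.215)/(1.07 − j0.215)

Z_L ≈ 79.7 + j36.1 Ω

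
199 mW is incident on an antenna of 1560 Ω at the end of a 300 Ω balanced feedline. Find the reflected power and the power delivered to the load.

P_reflected ≈ 91.3 mW; P_delivered ≈ 108 mW

Γ = (1560 − 300)/(1560 + 300) = 0.677
|Γ|² = 0.459
P_refl = |Γ|²·P_inc = 91.3 mW, P_del = (1 − |Γ|²)·P_inc = 108 mW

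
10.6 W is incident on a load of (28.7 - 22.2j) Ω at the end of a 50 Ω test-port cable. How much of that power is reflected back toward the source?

|Γ| = |(-21.3 − j22.2)/(78.7 − j22.2)| = 0.376
|Γ|² = 0.142
P_refl = |Γ|²·P_inc = 1.5 W, P_del = (1 − |Γ|²)·P_inc = 9.1 W

P_reflected ≈ 1.5 W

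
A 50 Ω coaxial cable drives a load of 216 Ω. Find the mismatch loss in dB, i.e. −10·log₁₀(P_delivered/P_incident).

mismatch loss ≈ 2.14 dB

Γ = (216 − 50)/(216 + 50) = 0.624
|Γ|² = 0.389, so P_del/P_inc = 1 − |Γ|² = 0.611
ML = −10·log₁₀(1 − |Γ|²)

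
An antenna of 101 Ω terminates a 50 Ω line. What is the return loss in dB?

RL ≈ 9.43 dB

Γ = (101 − 50)/(101 + 50) = 0.338
RL = −20·log₁₀|Γ| = −20·log₁₀(0.338)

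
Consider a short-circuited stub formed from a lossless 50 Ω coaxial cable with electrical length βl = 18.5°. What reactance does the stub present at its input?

tan(βl) = 0.335
For a short-circuited stub, Z_in = jZ_0·tan(βl)

X_in ≈ 16.7 Ω (inductive)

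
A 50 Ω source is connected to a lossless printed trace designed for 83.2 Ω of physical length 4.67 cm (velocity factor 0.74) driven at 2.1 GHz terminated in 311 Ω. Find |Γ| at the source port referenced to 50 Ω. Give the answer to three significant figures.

|Γ| ≈ 0.703

λ = v/f = 0.74·c / 2.1 GHz = 0.106 m
βl = 2π·l/λ = 2π × 0.442 = 159°
tan(βl) = -0.383
Z_in = Z_0·(Z_L + jZ_0·tanβl)/(Z_0 + jZ_L·tanβl) = 117 + j136 Ω
Γ_s = (Z_in − Z_s)/(Z_in + Z_s) = (66.9 + j136)/(167 + j136), |Γ_s| = 0.703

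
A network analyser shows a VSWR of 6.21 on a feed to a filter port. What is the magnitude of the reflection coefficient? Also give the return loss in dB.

|Γ| ≈ 0.723; return loss ≈ 2.82 dB

|Γ| = (S − 1)/(S + 1) = (6.21 − 1)/(6.21 + 1) = 5.21/7.21
RL = −20·log₁₀|Γ| = −20·log₁₀(0.723)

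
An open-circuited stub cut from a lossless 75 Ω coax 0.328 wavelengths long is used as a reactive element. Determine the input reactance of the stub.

βl = 2π × 0.328 = 118°
tan(βl) = -1.87
For an open-circuited stub, Z_in = −jZ_0·cot(βl) = −jZ_0/tan(βl)

X_in ≈ 40 Ω (inductive)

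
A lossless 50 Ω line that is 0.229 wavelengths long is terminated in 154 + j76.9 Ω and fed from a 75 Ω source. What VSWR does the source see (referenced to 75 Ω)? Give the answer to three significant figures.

VSWR ≈ 5.65

βl = 2π × 0.229 = 82.4°
tan(βl) = 7.53
Z_in = Z_0·(Z_L + jZ_0·tanβl)/(Z_0 + jZ_L·tanβl) = 13.7 − j12.9 Ω
Γ_s = (Z_in − Z_s)/(Z_in + Z_s) = (-61.3 − j12.9)/(88.7 − j12.9), |Γ_s| = 0.699
VSWR = (1 + |Γ_s|)/(1 − |Γ_s|)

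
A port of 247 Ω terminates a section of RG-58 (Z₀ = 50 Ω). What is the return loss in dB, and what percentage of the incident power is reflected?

RL ≈ 3.57 dB; 44% of incident power reflected

Γ = (247 − 50)/(247 + 50) = 0.663
RL = −20·log₁₀(0.663) = 3.57 dB
P_refl/P_inc = |Γ|² = 0.44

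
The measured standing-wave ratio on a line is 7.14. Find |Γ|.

|Γ| ≈ 0.754

|Γ| = (S − 1)/(S + 1) = (7.14 − 1)/(7.14 + 1) = 6.14/8.14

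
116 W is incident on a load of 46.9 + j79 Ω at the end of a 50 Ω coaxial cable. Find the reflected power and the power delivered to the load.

P_reflected ≈ 46.4 W; P_delivered ≈ 69.6 W

|Γ| = |(-3.1 + j79)/(96.9 + j79)| = 0.632
|Γ|² = 0.4
P_refl = |Γ|²·P_inc = 46.4 W, P_del = (1 − |Γ|²)·P_inc = 69.6 W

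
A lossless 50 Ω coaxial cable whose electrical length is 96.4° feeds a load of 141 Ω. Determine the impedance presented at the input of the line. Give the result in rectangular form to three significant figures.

Z_in ≈ 17.9 + j4.9 Ω

tan(βl) = tan(96.4°) = -8.92
Z_in = Z_0·(Z_L + jZ_0·tanβl)/(Z_0 + jZ_L·tanβl)
     = 50·(141 − j446)/(50 − j1260)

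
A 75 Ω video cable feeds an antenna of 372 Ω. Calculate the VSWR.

VSWR ≈ 4.96

Γ = (372 − 75)/(372 + 75) = 0.664
VSWR = (1 + 0.664)/(1 − 0.664)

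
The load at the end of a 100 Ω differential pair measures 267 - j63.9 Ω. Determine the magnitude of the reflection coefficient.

|Γ| ≈ 0.48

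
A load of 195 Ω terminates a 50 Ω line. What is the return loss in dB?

RL ≈ 4.56 dB

Γ = (195 − 50)/(195 + 50) = 0.592
RL = −20·log₁₀|Γ| = −20·log₁₀(0.592)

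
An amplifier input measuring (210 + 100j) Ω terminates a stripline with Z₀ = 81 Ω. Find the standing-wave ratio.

VSWR ≈ 3.26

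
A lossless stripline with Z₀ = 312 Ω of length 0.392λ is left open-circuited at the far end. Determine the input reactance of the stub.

X_in ≈ 387 Ω (inductive)

βl = 2π × 0.392 = 141°
tan(βl) = -0.806
For an open-circuited stub, Z_in = −jZ_0·cot(βl) = −jZ_0/tan(βl)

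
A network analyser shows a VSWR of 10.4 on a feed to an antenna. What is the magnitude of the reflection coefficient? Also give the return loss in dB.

|Γ| = (S − 1)/(S + 1) = (10.4 − 1)/(10.4 + 1) = 9.4/11.4
RL = −20·log₁₀|Γ| = −20·log₁₀(0.825)

|Γ| ≈ 0.825; return loss ≈ 1.68 dB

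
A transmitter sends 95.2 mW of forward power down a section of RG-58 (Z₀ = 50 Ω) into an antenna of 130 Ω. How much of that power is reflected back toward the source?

Γ = (130 − 50)/(130 + 50) = 0.444
|Γ|² = 0.198
P_refl = |Γ|²·P_inc = 18.8 mW, P_del = (1 − |Γ|²)·P_inc = 76.4 mW

P_reflected ≈ 18.8 mW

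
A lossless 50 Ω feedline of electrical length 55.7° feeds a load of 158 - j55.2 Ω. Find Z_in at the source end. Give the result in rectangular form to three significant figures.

Z_in ≈ 17.6 − j24.2 Ω

tan(βl) = tan(55.7°) = 1.47
Z_in = Z_0·(Z_L + jZ_0·tanβl)/(Z_0 + jZ_L·tanβl)
     = 50·(158 + j18.1)/(131 + j232)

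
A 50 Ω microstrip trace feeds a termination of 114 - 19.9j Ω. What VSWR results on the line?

VSWR ≈ 2.37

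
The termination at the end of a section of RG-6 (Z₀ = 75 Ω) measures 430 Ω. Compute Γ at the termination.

Γ = (Z_L − Z_0)/(Z_L + Z_0) = (430 − 75)/(430 + 75) = 355/505

Γ = 0.703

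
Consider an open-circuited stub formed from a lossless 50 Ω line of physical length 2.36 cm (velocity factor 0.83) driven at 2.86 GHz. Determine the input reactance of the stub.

X_in ≈ 6.66 Ω (inductive)

λ = v/f = 0.83·c / 2.86 GHz = 0.0871 m
βl = 2π·l/λ = 2π × 0.271 = 97.6°
tan(βl) = -7.51
For an open-circuited stub, Z_in = −jZ_0·cot(βl) = −jZ_0/tan(βl)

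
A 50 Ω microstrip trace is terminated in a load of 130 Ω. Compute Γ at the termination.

Γ = 0.444

Γ = (Z_L − Z_0)/(Z_L + Z_0) = (130 − 50)/(130 + 50) = 80/180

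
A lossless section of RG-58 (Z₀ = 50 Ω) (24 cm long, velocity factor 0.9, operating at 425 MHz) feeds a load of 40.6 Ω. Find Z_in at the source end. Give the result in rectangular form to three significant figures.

Z_in ≈ 48.6 − j10.2 Ω

λ = v/f = 0.9·c / 425 MHz = 0.635 m
βl = 2π·l/λ = 2π × 0.378 = 136°
tan(βl) = tan(136°) = -0.966
Z_in = Z_0·(Z_L + jZ_0·tanβl)/(Z_0 + jZ_L·tanβl)
     = 50·(40.6 − j48.3)/(50 − j39.2)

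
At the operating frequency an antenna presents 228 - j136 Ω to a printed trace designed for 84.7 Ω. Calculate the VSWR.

Γ = (Z_L − Z_0)/(Z_L + Z_0) = (143.3 − j136)/(312.7 − j136)
|Γ| = 198/341 = 0.579
VSWR = (1 + |Γ|)/(1 − |Γ|) = 1.58/0.421

VSWR ≈ 3.75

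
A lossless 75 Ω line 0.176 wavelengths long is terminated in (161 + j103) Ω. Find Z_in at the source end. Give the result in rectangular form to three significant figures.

Z_in ≈ 37.5 − j52.9 Ω

βl = 2π × 0.176 = 63.4°
tan(βl) = tan(63.4°) = 1.99
Z_in = Z_0·(Z_L + jZ_0·tanβl)/(Z_0 + jZ_L·tanβl)
     = 75·(161 + j253)/(-130 + j321)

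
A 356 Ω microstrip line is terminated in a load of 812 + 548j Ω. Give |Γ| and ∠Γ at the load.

Γ = (Z_L − Z_0)/(Z_L + Z_0) = (456 + j548)/(1168 + j548)
|Γ| = 713/1290 = 0.553

Γ ≈ 0.553 ∠ 25.1°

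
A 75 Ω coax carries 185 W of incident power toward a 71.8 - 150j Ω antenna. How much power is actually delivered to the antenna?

P_delivered ≈ 90.5 W

|Γ| = |(-3.2 − j150)/(146.8 − j150)| = 0.715
|Γ|² = 0.511
P_refl = |Γ|²·P_inc = 94.5 W, P_del = (1 − |Γ|²)·P_inc = 90.5 W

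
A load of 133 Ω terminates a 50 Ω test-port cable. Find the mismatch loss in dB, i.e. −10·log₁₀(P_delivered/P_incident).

Γ = (133 − 50)/(133 + 50) = 0.454
|Γ|² = 0.206, so P_del/P_inc = 1 − |Γ|² = 0.794
ML = −10·log₁₀(1 − |Γ|²)

mismatch loss ≈ 1 dB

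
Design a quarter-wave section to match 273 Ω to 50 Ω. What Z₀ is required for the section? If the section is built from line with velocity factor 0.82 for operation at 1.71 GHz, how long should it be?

Z_qwt ≈ 117 Ω; length ≈ 3.6 cm

Z_qwt = √(Z_0·R_L) = √(50 × 273) = √13650
λ = 0.82·c/f = 0.144 m, so l = λ/4 = 0.036 m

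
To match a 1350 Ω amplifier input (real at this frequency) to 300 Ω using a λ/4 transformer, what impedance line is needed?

Z_qwt ≈ 636 Ω

Z_qwt = √(Z_0·R_L) = √(300 × 1350) = √405000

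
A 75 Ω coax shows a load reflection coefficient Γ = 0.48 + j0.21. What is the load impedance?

Z_L ≈ 173 + j100 Ω

Z_L = Z_0·(1 + Γ)/(1 − Γ) = 75·(1.48 + j0.21)/(0.52 − j0.21)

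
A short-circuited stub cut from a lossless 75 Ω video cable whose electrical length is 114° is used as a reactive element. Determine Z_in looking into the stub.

Z_in ≈ −j168 Ω

tan(βl) = -2.25
For a short-circuited stub, Z_in = jZ_0·tan(βl)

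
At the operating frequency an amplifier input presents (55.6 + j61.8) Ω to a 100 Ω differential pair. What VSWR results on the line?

Γ = (Z_L − Z_0)/(Z_L + Z_0) = (-44.4 + j61.8)/(155.6 + j61.8)
|Γ| = 76.1/167 = 0.455
VSWR = (1 + |Γ|)/(1 − |Γ|) = 1.45/0.545

VSWR ≈ 2.67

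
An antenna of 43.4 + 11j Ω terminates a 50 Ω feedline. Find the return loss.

RL ≈ 17.3 dB

Γ = (-6.6 + j11)/(93.4 + j11), |Γ| = 0.136
RL = −20·log₁₀|Γ| = −20·log₁₀(0.136)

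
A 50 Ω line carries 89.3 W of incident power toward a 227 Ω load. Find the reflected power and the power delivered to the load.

Γ = (227 − 50)/(227 + 50) = 0.639
|Γ|² = 0.408
P_refl = |Γ|²·P_inc = 36.5 W, P_del = (1 − |Γ|²)·P_inc = 52.8 W

P_reflected ≈ 36.5 W; P_delivered ≈ 52.8 W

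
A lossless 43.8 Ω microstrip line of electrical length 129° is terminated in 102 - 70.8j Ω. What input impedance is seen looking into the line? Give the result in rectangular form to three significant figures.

tan(βl) = tan(129°) = -1.23
Z_in = Z_0·(Z_L + jZ_0·tanβl)/(Z_0 + jZ_L·tanβl)
     = 43.8·(102 − j125)/(-43.6 − j126)

Z_in ≈ 27.8 + j45.1 Ω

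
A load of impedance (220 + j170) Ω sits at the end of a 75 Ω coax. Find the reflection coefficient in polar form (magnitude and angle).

Γ ≈ 0.656 ∠ 19.6°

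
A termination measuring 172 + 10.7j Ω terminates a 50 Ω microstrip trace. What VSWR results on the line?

Γ = (Z_L − Z_0)/(Z_L + Z_0) = (122 + j10.7)/(222 + j10.7)
|Γ| = 122/222 = 0.551
VSWR = (1 + |Γ|)/(1 − |Γ|) = 1.55/0.449

VSWR ≈ 3.45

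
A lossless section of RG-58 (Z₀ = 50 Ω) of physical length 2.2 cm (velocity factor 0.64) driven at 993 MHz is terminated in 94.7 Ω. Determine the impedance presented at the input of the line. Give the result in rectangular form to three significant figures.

λ = v/f = 0.64·c / 993 MHz = 0.193 m
βl = 2π·l/λ = 2π × 0.114 = 41°
tan(βl) = tan(41°) = 0.868
Z_in = Z_0·(Z_L + jZ_0·tanβl)/(Z_0 + jZ_L·tanβl)
     = 50·(94.7 + j43.4)/(50 + j82.2)

Z_in ≈ 44.8 − j30.3 Ω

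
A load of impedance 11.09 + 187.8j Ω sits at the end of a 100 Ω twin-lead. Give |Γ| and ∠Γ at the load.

Γ = (Z_L − Z_0)/(Z_L + Z_0) = (-88.91 + j187.8)/(111.1 + j187.8)
|Γ| = 208/218 = 0.952

Γ ≈ 0.952 ∠ 55.9°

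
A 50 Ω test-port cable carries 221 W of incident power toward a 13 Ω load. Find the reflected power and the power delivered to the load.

Γ = (13 − 50)/(13 + 50) = -0.587
|Γ|² = 0.345
P_refl = |Γ|²·P_inc = 76.2 W, P_del = (1 − |Γ|²)·P_inc = 145 W

P_reflected ≈ 76.2 W; P_delivered ≈ 145 W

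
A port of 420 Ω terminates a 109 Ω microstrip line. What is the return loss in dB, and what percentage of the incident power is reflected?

RL ≈ 4.61 dB; 34.6% of incident power reflected

Γ = (420 − 109)/(420 + 109) = 0.588
RL = −20·log₁₀(0.588) = 4.61 dB
P_refl/P_inc = |Γ|² = 0.346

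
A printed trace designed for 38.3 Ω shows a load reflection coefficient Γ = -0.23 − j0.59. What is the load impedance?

Z_L = Z_0·(1 + Γ)/(1 − Γ) = 38.3·(0.77 − j0.59)/(1.23 + j0.59)

Z_L ≈ 12.3 − j24.3 Ω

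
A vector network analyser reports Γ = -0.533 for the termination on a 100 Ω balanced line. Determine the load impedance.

Z_L ≈ 30.5 Ω

Z_L = Z_0·(1 + Γ)/(1 − Γ) = 100·(0.467)/(1.53)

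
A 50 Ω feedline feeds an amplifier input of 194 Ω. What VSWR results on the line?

VSWR ≈ 3.88

For a purely resistive load, VSWR = R_L/Z_0 or Z_0/R_L (whichever > 1) = 194/50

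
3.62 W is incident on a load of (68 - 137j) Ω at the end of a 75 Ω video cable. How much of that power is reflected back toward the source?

P_reflected ≈ 1.74 W

|Γ| = |(-7 − j137)/(143 − j137)| = 0.693
|Γ|² = 0.48
P_refl = |Γ|²·P_inc = 1.74 W, P_del = (1 − |Γ|²)·P_inc = 1.88 W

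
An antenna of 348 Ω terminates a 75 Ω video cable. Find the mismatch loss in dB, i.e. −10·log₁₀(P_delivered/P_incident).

Γ = (348 − 75)/(348 + 75) = 0.645
|Γ|² = 0.417, so P_del/P_inc = 1 − |Γ|² = 0.583
ML = −10·log₁₀(1 − |Γ|²)

mismatch loss ≈ 2.34 dB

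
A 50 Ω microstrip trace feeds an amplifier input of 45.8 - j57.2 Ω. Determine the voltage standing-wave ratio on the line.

VSWR ≈ 3.12

Γ = (Z_L − Z_0)/(Z_L + Z_0) = (-4.2 − j57.2)/(95.8 − j57.2)
|Γ| = 57.4/112 = 0.514
VSWR = (1 + |Γ|)/(1 − |Γ|) = 1.51/0.486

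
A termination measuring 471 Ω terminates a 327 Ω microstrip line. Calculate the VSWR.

Γ = (471 − 327)/(471 + 327) = 0.18
VSWR = (1 + 0.18)/(1 − 0.18)

VSWR ≈ 1.44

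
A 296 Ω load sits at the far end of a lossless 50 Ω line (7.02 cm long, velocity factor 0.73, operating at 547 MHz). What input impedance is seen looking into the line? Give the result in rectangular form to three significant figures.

Z_in ≈ 10.5 − j24.4 Ω

λ = v/f = 0.73·c / 547 MHz = 0.4 m
βl = 2π·l/λ = 2π × 0.175 = 63.1°
tan(βl) = tan(63.1°) = 1.97
Z_in = Z_0·(Z_L + jZ_0·tanβl)/(Z_0 + jZ_L·tanβl)
     = 50·(296 + j98.7)/(50 + j584)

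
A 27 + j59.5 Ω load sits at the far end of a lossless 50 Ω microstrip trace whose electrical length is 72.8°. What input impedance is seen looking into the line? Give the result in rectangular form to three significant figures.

tan(βl) = tan(72.8°) = 3.23
Z_in = Z_0·(Z_L + jZ_0·tanβl)/(Z_0 + jZ_L·tanβl)
     = 50·(27 + j221)/(-142 + j87.2)

Z_in ≈ 27.7 − j60.7 Ω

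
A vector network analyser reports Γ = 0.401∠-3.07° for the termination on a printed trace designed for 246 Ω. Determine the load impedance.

Z_L ≈ 574 − j29.4 Ω

Z_L = Z_0·(1 + Γ)/(1 − Γ) = 246·(1.4 − j0.0215)/(0.6 + j0.0215)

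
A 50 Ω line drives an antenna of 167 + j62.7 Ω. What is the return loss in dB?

RL ≈ 4.62 dB

Γ = (117 + j62.7)/(217 + j62.7), |Γ| = 0.588
RL = −20·log₁₀|Γ| = −20·log₁₀(0.588)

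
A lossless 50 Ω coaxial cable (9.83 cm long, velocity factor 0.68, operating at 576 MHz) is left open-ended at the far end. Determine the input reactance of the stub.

λ = v/f = 0.68·c / 576 MHz = 0.354 m
βl = 2π·l/λ = 2π × 0.278 = 99.9°
tan(βl) = -5.72
For an open-ended stub, Z_in = −jZ_0·cot(βl) = −jZ_0/tan(βl)

X_in ≈ 8.74 Ω (inductive)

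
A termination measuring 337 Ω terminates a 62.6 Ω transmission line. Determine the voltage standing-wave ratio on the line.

Γ = (337 − 62.6)/(337 + 62.6) = 0.687
VSWR = (1 + 0.687)/(1 − 0.687)

VSWR ≈ 5.38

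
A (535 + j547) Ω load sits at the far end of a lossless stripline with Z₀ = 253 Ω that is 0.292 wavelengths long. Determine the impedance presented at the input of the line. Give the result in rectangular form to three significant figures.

Z_in ≈ 55.3 + j4.79 Ω

βl = 2π × 0.292 = 105°
tan(βl) = tan(105°) = -3.7
Z_in = Z_0·(Z_L + jZ_0·tanβl)/(Z_0 + jZ_L·tanβl)
     = 253·(535 − j389)/(2280 − j1980)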